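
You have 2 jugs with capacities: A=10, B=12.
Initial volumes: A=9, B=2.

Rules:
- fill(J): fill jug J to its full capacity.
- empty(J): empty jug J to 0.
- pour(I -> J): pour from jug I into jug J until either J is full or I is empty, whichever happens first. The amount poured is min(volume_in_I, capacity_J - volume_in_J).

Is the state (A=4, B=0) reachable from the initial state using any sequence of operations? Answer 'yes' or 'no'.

BFS from (A=9, B=2):
  1. empty(A) -> (A=0 B=2)
  2. pour(B -> A) -> (A=2 B=0)
  3. fill(B) -> (A=2 B=12)
  4. pour(B -> A) -> (A=10 B=4)
  5. empty(A) -> (A=0 B=4)
  6. pour(B -> A) -> (A=4 B=0)
Target reached → yes.

Answer: yes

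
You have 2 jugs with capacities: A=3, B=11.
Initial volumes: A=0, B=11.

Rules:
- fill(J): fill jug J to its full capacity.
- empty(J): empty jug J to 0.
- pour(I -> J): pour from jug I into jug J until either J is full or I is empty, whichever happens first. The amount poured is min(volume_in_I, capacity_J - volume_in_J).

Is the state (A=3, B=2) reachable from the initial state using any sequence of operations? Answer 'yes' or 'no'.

BFS from (A=0, B=11):
  1. pour(B -> A) -> (A=3 B=8)
  2. empty(A) -> (A=0 B=8)
  3. pour(B -> A) -> (A=3 B=5)
  4. empty(A) -> (A=0 B=5)
  5. pour(B -> A) -> (A=3 B=2)
Target reached → yes.

Answer: yes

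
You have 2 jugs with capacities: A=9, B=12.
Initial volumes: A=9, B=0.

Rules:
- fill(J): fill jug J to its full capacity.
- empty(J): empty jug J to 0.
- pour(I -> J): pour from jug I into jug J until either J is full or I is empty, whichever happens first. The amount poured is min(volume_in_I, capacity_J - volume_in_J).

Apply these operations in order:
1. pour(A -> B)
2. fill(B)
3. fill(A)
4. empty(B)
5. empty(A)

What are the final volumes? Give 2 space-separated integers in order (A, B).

Step 1: pour(A -> B) -> (A=0 B=9)
Step 2: fill(B) -> (A=0 B=12)
Step 3: fill(A) -> (A=9 B=12)
Step 4: empty(B) -> (A=9 B=0)
Step 5: empty(A) -> (A=0 B=0)

Answer: 0 0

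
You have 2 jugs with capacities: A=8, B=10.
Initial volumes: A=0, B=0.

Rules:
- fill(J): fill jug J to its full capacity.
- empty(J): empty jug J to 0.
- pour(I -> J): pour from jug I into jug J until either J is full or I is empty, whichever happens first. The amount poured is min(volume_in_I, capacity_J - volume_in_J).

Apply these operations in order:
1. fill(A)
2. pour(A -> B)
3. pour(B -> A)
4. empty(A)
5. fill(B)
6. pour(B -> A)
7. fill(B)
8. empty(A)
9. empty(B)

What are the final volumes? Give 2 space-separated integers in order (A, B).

Step 1: fill(A) -> (A=8 B=0)
Step 2: pour(A -> B) -> (A=0 B=8)
Step 3: pour(B -> A) -> (A=8 B=0)
Step 4: empty(A) -> (A=0 B=0)
Step 5: fill(B) -> (A=0 B=10)
Step 6: pour(B -> A) -> (A=8 B=2)
Step 7: fill(B) -> (A=8 B=10)
Step 8: empty(A) -> (A=0 B=10)
Step 9: empty(B) -> (A=0 B=0)

Answer: 0 0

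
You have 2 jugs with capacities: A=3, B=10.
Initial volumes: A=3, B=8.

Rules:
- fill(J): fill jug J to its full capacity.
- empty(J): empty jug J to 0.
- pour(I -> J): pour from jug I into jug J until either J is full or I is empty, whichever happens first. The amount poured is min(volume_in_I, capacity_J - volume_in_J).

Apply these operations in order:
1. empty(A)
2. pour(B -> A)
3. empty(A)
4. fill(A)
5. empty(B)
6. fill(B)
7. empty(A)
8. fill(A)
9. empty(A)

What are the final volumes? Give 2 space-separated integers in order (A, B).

Step 1: empty(A) -> (A=0 B=8)
Step 2: pour(B -> A) -> (A=3 B=5)
Step 3: empty(A) -> (A=0 B=5)
Step 4: fill(A) -> (A=3 B=5)
Step 5: empty(B) -> (A=3 B=0)
Step 6: fill(B) -> (A=3 B=10)
Step 7: empty(A) -> (A=0 B=10)
Step 8: fill(A) -> (A=3 B=10)
Step 9: empty(A) -> (A=0 B=10)

Answer: 0 10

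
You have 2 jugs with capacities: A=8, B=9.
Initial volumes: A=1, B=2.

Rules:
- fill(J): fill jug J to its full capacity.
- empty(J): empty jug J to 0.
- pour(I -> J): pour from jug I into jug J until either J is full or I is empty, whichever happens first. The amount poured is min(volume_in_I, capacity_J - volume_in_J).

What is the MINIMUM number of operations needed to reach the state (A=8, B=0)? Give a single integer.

Answer: 2

Derivation:
BFS from (A=1, B=2). One shortest path:
  1. fill(A) -> (A=8 B=2)
  2. empty(B) -> (A=8 B=0)
Reached target in 2 moves.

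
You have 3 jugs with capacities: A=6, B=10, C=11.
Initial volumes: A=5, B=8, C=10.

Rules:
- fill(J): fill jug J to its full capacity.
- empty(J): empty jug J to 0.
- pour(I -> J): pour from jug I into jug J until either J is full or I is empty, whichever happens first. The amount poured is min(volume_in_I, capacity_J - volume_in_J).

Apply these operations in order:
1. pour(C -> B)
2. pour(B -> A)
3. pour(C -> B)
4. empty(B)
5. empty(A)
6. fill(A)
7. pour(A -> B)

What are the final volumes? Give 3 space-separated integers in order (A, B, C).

Step 1: pour(C -> B) -> (A=5 B=10 C=8)
Step 2: pour(B -> A) -> (A=6 B=9 C=8)
Step 3: pour(C -> B) -> (A=6 B=10 C=7)
Step 4: empty(B) -> (A=6 B=0 C=7)
Step 5: empty(A) -> (A=0 B=0 C=7)
Step 6: fill(A) -> (A=6 B=0 C=7)
Step 7: pour(A -> B) -> (A=0 B=6 C=7)

Answer: 0 6 7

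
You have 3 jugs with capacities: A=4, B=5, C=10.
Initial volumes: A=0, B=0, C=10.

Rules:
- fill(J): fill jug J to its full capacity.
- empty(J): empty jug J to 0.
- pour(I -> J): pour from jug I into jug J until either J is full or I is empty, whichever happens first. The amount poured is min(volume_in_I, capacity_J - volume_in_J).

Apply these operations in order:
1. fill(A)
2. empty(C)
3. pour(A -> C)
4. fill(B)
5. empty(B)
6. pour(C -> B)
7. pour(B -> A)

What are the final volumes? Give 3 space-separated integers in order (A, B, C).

Step 1: fill(A) -> (A=4 B=0 C=10)
Step 2: empty(C) -> (A=4 B=0 C=0)
Step 3: pour(A -> C) -> (A=0 B=0 C=4)
Step 4: fill(B) -> (A=0 B=5 C=4)
Step 5: empty(B) -> (A=0 B=0 C=4)
Step 6: pour(C -> B) -> (A=0 B=4 C=0)
Step 7: pour(B -> A) -> (A=4 B=0 C=0)

Answer: 4 0 0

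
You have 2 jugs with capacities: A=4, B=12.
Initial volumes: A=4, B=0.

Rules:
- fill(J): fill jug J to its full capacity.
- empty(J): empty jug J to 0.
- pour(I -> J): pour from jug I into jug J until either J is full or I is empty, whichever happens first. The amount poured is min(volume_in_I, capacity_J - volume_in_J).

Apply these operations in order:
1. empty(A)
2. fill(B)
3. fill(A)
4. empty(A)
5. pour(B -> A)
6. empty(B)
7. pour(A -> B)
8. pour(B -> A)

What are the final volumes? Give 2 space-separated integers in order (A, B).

Step 1: empty(A) -> (A=0 B=0)
Step 2: fill(B) -> (A=0 B=12)
Step 3: fill(A) -> (A=4 B=12)
Step 4: empty(A) -> (A=0 B=12)
Step 5: pour(B -> A) -> (A=4 B=8)
Step 6: empty(B) -> (A=4 B=0)
Step 7: pour(A -> B) -> (A=0 B=4)
Step 8: pour(B -> A) -> (A=4 B=0)

Answer: 4 0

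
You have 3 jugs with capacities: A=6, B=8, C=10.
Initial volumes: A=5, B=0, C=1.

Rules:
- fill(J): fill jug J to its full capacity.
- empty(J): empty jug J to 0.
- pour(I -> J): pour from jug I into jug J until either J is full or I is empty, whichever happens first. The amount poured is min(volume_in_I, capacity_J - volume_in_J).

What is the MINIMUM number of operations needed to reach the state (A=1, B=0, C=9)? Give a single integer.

Answer: 5

Derivation:
BFS from (A=5, B=0, C=1). One shortest path:
  1. pour(C -> B) -> (A=5 B=1 C=0)
  2. fill(C) -> (A=5 B=1 C=10)
  3. pour(C -> A) -> (A=6 B=1 C=9)
  4. empty(A) -> (A=0 B=1 C=9)
  5. pour(B -> A) -> (A=1 B=0 C=9)
Reached target in 5 moves.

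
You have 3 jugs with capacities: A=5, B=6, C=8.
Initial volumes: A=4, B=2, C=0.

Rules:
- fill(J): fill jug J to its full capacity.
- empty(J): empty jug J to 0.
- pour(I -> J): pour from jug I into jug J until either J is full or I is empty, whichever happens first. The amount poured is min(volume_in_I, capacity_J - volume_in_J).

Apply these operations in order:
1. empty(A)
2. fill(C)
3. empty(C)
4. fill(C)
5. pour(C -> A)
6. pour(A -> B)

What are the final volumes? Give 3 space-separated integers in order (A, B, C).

Step 1: empty(A) -> (A=0 B=2 C=0)
Step 2: fill(C) -> (A=0 B=2 C=8)
Step 3: empty(C) -> (A=0 B=2 C=0)
Step 4: fill(C) -> (A=0 B=2 C=8)
Step 5: pour(C -> A) -> (A=5 B=2 C=3)
Step 6: pour(A -> B) -> (A=1 B=6 C=3)

Answer: 1 6 3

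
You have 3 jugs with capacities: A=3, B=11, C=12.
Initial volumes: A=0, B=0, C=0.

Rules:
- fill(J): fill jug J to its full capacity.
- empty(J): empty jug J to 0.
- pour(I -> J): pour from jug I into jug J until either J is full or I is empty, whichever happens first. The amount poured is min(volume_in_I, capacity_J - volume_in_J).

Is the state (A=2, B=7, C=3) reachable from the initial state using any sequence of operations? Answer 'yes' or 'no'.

BFS explored all 404 reachable states.
Reachable set includes: (0,0,0), (0,0,1), (0,0,2), (0,0,3), (0,0,4), (0,0,5), (0,0,6), (0,0,7), (0,0,8), (0,0,9), (0,0,10), (0,0,11) ...
Target (A=2, B=7, C=3) not in reachable set → no.

Answer: no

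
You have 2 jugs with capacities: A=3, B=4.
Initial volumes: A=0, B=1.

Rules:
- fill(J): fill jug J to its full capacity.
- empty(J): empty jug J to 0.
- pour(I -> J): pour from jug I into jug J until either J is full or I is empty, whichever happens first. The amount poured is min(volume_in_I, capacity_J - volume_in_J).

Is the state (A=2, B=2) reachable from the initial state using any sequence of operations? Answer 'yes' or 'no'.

Answer: no

Derivation:
BFS explored all 14 reachable states.
Reachable set includes: (0,0), (0,1), (0,2), (0,3), (0,4), (1,0), (1,4), (2,0), (2,4), (3,0), (3,1), (3,2) ...
Target (A=2, B=2) not in reachable set → no.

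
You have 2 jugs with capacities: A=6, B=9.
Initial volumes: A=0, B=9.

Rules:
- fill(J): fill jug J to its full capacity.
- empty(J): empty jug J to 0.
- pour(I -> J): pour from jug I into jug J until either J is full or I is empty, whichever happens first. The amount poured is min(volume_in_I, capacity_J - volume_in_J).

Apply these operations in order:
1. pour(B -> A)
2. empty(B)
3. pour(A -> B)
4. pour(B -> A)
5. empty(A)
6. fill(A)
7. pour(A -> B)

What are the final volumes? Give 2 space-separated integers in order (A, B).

Step 1: pour(B -> A) -> (A=6 B=3)
Step 2: empty(B) -> (A=6 B=0)
Step 3: pour(A -> B) -> (A=0 B=6)
Step 4: pour(B -> A) -> (A=6 B=0)
Step 5: empty(A) -> (A=0 B=0)
Step 6: fill(A) -> (A=6 B=0)
Step 7: pour(A -> B) -> (A=0 B=6)

Answer: 0 6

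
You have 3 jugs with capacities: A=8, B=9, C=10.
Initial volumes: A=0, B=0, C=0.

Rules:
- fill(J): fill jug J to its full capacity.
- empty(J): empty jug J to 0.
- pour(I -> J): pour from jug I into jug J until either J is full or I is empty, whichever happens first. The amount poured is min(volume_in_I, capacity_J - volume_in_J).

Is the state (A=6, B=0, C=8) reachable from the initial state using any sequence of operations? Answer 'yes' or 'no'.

BFS from (A=0, B=0, C=0):
  1. fill(A) -> (A=8 B=0 C=0)
  2. pour(A -> B) -> (A=0 B=8 C=0)
  3. fill(A) -> (A=8 B=8 C=0)
  4. pour(A -> C) -> (A=0 B=8 C=8)
  5. fill(A) -> (A=8 B=8 C=8)
  6. pour(A -> C) -> (A=6 B=8 C=10)
  7. empty(C) -> (A=6 B=8 C=0)
  8. pour(B -> C) -> (A=6 B=0 C=8)
Target reached → yes.

Answer: yes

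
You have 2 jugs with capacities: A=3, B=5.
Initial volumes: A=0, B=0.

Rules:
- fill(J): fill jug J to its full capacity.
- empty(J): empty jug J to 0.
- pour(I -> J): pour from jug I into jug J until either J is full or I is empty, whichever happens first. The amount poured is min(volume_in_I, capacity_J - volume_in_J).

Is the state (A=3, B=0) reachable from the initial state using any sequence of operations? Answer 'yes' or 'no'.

BFS from (A=0, B=0):
  1. fill(A) -> (A=3 B=0)
Target reached → yes.

Answer: yes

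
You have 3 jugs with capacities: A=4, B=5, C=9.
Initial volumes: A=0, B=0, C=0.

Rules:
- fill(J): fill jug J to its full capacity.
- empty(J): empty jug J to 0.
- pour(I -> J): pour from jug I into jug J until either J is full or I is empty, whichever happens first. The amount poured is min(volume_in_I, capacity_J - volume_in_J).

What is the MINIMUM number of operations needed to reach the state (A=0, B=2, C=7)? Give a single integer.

Answer: 8

Derivation:
BFS from (A=0, B=0, C=0). One shortest path:
  1. fill(C) -> (A=0 B=0 C=9)
  2. pour(C -> B) -> (A=0 B=5 C=4)
  3. pour(B -> A) -> (A=4 B=1 C=4)
  4. pour(A -> C) -> (A=0 B=1 C=8)
  5. pour(B -> A) -> (A=1 B=0 C=8)
  6. pour(C -> B) -> (A=1 B=5 C=3)
  7. pour(B -> A) -> (A=4 B=2 C=3)
  8. pour(A -> C) -> (A=0 B=2 C=7)
Reached target in 8 moves.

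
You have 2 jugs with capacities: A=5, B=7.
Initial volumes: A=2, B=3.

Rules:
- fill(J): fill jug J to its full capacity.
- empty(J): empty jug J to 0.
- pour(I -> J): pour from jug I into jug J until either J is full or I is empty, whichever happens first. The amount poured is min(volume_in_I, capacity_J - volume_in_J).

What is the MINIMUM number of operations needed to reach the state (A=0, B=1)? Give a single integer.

BFS from (A=2, B=3). One shortest path:
  1. fill(A) -> (A=5 B=3)
  2. pour(A -> B) -> (A=1 B=7)
  3. empty(B) -> (A=1 B=0)
  4. pour(A -> B) -> (A=0 B=1)
Reached target in 4 moves.

Answer: 4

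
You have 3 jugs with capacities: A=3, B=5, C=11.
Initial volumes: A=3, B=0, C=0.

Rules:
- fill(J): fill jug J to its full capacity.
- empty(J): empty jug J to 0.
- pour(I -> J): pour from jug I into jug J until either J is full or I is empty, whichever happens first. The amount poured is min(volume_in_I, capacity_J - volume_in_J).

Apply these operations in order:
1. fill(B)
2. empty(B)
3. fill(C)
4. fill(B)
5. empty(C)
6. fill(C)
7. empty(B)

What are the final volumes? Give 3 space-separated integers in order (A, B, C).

Step 1: fill(B) -> (A=3 B=5 C=0)
Step 2: empty(B) -> (A=3 B=0 C=0)
Step 3: fill(C) -> (A=3 B=0 C=11)
Step 4: fill(B) -> (A=3 B=5 C=11)
Step 5: empty(C) -> (A=3 B=5 C=0)
Step 6: fill(C) -> (A=3 B=5 C=11)
Step 7: empty(B) -> (A=3 B=0 C=11)

Answer: 3 0 11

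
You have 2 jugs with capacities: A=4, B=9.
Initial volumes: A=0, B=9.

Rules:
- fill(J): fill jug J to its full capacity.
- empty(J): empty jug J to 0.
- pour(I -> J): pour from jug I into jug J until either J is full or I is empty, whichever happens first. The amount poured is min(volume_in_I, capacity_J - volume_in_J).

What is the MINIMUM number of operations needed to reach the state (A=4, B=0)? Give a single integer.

Answer: 2

Derivation:
BFS from (A=0, B=9). One shortest path:
  1. fill(A) -> (A=4 B=9)
  2. empty(B) -> (A=4 B=0)
Reached target in 2 moves.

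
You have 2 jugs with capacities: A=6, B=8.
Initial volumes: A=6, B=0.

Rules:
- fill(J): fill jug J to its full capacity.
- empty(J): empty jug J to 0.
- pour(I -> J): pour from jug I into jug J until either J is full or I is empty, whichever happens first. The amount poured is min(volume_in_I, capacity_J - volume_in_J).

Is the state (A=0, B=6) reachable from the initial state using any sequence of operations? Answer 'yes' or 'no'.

BFS from (A=6, B=0):
  1. pour(A -> B) -> (A=0 B=6)
Target reached → yes.

Answer: yes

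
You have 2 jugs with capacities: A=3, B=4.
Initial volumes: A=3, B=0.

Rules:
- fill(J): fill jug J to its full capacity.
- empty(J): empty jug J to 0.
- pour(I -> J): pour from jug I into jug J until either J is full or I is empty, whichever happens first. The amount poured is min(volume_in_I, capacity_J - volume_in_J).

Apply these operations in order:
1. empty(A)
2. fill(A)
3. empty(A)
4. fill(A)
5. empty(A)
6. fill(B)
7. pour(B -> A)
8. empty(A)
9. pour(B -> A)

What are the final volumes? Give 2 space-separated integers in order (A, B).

Answer: 1 0

Derivation:
Step 1: empty(A) -> (A=0 B=0)
Step 2: fill(A) -> (A=3 B=0)
Step 3: empty(A) -> (A=0 B=0)
Step 4: fill(A) -> (A=3 B=0)
Step 5: empty(A) -> (A=0 B=0)
Step 6: fill(B) -> (A=0 B=4)
Step 7: pour(B -> A) -> (A=3 B=1)
Step 8: empty(A) -> (A=0 B=1)
Step 9: pour(B -> A) -> (A=1 B=0)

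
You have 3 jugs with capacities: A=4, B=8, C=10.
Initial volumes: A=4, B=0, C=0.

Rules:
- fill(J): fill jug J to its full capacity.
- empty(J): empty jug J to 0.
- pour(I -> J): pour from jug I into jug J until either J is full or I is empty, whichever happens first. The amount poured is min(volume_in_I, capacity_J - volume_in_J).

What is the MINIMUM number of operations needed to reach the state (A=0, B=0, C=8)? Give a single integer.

BFS from (A=4, B=0, C=0). One shortest path:
  1. empty(A) -> (A=0 B=0 C=0)
  2. fill(B) -> (A=0 B=8 C=0)
  3. pour(B -> C) -> (A=0 B=0 C=8)
Reached target in 3 moves.

Answer: 3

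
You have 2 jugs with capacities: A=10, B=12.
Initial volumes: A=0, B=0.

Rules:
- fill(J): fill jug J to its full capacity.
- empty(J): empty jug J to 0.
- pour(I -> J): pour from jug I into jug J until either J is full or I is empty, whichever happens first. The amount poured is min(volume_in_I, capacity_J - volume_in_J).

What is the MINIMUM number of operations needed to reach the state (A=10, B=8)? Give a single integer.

Answer: 7

Derivation:
BFS from (A=0, B=0). One shortest path:
  1. fill(A) -> (A=10 B=0)
  2. pour(A -> B) -> (A=0 B=10)
  3. fill(A) -> (A=10 B=10)
  4. pour(A -> B) -> (A=8 B=12)
  5. empty(B) -> (A=8 B=0)
  6. pour(A -> B) -> (A=0 B=8)
  7. fill(A) -> (A=10 B=8)
Reached target in 7 moves.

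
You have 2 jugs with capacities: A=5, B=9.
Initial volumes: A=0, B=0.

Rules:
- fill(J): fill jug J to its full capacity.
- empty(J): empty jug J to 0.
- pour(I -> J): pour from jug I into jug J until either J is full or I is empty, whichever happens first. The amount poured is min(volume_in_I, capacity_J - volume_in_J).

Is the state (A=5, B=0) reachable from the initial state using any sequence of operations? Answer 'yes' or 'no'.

BFS from (A=0, B=0):
  1. fill(A) -> (A=5 B=0)
Target reached → yes.

Answer: yes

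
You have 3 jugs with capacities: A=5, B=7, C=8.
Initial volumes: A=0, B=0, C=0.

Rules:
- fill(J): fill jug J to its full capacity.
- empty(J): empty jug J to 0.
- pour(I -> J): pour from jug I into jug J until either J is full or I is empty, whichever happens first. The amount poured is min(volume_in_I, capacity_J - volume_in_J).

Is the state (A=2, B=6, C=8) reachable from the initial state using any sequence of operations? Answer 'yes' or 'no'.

BFS from (A=0, B=0, C=0):
  1. fill(C) -> (A=0 B=0 C=8)
  2. pour(C -> B) -> (A=0 B=7 C=1)
  3. pour(B -> A) -> (A=5 B=2 C=1)
  4. pour(A -> C) -> (A=0 B=2 C=6)
  5. pour(B -> A) -> (A=2 B=0 C=6)
  6. pour(C -> B) -> (A=2 B=6 C=0)
  7. fill(C) -> (A=2 B=6 C=8)
Target reached → yes.

Answer: yes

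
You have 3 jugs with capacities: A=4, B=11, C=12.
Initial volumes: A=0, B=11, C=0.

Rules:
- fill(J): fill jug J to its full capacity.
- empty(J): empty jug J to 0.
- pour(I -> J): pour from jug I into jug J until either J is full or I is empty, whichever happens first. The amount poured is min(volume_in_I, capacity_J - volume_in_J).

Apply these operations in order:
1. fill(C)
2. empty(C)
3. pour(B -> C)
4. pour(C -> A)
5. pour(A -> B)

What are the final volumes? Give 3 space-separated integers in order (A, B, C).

Step 1: fill(C) -> (A=0 B=11 C=12)
Step 2: empty(C) -> (A=0 B=11 C=0)
Step 3: pour(B -> C) -> (A=0 B=0 C=11)
Step 4: pour(C -> A) -> (A=4 B=0 C=7)
Step 5: pour(A -> B) -> (A=0 B=4 C=7)

Answer: 0 4 7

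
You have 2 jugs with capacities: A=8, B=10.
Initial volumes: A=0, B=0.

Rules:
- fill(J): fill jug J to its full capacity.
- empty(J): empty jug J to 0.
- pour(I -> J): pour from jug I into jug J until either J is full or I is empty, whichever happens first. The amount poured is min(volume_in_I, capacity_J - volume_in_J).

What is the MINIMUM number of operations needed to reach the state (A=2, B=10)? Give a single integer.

BFS from (A=0, B=0). One shortest path:
  1. fill(B) -> (A=0 B=10)
  2. pour(B -> A) -> (A=8 B=2)
  3. empty(A) -> (A=0 B=2)
  4. pour(B -> A) -> (A=2 B=0)
  5. fill(B) -> (A=2 B=10)
Reached target in 5 moves.

Answer: 5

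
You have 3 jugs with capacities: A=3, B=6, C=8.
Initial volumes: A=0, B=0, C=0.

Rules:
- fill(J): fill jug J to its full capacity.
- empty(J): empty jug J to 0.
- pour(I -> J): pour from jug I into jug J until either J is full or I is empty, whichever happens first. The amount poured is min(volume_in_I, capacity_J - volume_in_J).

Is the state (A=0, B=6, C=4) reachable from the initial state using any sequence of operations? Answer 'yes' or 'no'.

Answer: yes

Derivation:
BFS from (A=0, B=0, C=0):
  1. fill(C) -> (A=0 B=0 C=8)
  2. pour(C -> B) -> (A=0 B=6 C=2)
  3. empty(B) -> (A=0 B=0 C=2)
  4. pour(C -> B) -> (A=0 B=2 C=0)
  5. fill(C) -> (A=0 B=2 C=8)
  6. pour(C -> B) -> (A=0 B=6 C=4)
Target reached → yes.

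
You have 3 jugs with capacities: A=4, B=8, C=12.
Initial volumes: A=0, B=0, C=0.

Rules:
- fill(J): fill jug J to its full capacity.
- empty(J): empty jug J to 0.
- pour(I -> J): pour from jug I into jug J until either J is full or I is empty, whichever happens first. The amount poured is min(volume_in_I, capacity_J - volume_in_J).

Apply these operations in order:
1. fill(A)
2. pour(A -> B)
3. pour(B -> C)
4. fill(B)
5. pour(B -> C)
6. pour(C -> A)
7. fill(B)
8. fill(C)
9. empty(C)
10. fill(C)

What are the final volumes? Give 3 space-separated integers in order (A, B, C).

Answer: 4 8 12

Derivation:
Step 1: fill(A) -> (A=4 B=0 C=0)
Step 2: pour(A -> B) -> (A=0 B=4 C=0)
Step 3: pour(B -> C) -> (A=0 B=0 C=4)
Step 4: fill(B) -> (A=0 B=8 C=4)
Step 5: pour(B -> C) -> (A=0 B=0 C=12)
Step 6: pour(C -> A) -> (A=4 B=0 C=8)
Step 7: fill(B) -> (A=4 B=8 C=8)
Step 8: fill(C) -> (A=4 B=8 C=12)
Step 9: empty(C) -> (A=4 B=8 C=0)
Step 10: fill(C) -> (A=4 B=8 C=12)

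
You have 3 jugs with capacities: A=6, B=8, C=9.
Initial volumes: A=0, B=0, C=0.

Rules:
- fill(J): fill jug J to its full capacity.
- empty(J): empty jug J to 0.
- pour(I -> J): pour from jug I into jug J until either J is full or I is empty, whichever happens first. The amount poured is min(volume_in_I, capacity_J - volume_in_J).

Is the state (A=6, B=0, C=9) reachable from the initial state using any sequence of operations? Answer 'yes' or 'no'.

BFS from (A=0, B=0, C=0):
  1. fill(A) -> (A=6 B=0 C=0)
  2. fill(C) -> (A=6 B=0 C=9)
Target reached → yes.

Answer: yes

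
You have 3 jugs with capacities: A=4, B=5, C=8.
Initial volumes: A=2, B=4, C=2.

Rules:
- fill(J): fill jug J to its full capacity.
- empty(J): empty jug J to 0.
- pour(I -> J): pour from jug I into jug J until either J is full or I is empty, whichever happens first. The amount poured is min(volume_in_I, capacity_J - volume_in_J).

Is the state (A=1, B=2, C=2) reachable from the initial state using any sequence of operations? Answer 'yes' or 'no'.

BFS explored all 187 reachable states.
Reachable set includes: (0,0,0), (0,0,1), (0,0,2), (0,0,3), (0,0,4), (0,0,5), (0,0,6), (0,0,7), (0,0,8), (0,1,0), (0,1,1), (0,1,2) ...
Target (A=1, B=2, C=2) not in reachable set → no.

Answer: no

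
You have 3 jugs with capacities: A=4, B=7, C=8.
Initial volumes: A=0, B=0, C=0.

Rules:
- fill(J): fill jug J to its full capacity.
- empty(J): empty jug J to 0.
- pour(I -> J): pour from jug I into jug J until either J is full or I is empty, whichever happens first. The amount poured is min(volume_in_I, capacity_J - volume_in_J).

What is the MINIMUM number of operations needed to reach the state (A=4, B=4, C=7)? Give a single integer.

BFS from (A=0, B=0, C=0). One shortest path:
  1. fill(A) -> (A=4 B=0 C=0)
  2. fill(B) -> (A=4 B=7 C=0)
  3. pour(B -> C) -> (A=4 B=0 C=7)
  4. pour(A -> B) -> (A=0 B=4 C=7)
  5. fill(A) -> (A=4 B=4 C=7)
Reached target in 5 moves.

Answer: 5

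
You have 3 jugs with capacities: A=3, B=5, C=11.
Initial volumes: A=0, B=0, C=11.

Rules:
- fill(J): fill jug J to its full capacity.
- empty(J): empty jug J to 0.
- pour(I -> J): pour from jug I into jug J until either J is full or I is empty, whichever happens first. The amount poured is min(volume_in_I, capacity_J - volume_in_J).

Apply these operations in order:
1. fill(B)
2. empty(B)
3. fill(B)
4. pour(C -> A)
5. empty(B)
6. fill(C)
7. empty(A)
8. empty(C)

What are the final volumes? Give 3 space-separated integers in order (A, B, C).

Step 1: fill(B) -> (A=0 B=5 C=11)
Step 2: empty(B) -> (A=0 B=0 C=11)
Step 3: fill(B) -> (A=0 B=5 C=11)
Step 4: pour(C -> A) -> (A=3 B=5 C=8)
Step 5: empty(B) -> (A=3 B=0 C=8)
Step 6: fill(C) -> (A=3 B=0 C=11)
Step 7: empty(A) -> (A=0 B=0 C=11)
Step 8: empty(C) -> (A=0 B=0 C=0)

Answer: 0 0 0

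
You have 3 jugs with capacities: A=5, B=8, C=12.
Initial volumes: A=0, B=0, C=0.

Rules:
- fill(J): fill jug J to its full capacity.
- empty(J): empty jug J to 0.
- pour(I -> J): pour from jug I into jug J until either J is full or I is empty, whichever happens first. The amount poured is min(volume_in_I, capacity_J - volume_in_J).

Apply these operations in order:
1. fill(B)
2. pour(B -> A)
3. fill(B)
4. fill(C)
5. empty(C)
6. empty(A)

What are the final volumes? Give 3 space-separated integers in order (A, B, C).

Step 1: fill(B) -> (A=0 B=8 C=0)
Step 2: pour(B -> A) -> (A=5 B=3 C=0)
Step 3: fill(B) -> (A=5 B=8 C=0)
Step 4: fill(C) -> (A=5 B=8 C=12)
Step 5: empty(C) -> (A=5 B=8 C=0)
Step 6: empty(A) -> (A=0 B=8 C=0)

Answer: 0 8 0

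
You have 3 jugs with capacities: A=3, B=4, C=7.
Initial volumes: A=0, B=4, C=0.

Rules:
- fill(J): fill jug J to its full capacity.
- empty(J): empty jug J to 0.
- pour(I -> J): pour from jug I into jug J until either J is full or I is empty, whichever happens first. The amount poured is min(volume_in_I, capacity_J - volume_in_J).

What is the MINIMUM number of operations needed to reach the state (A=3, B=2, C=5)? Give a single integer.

Answer: 8

Derivation:
BFS from (A=0, B=4, C=0). One shortest path:
  1. fill(A) -> (A=3 B=4 C=0)
  2. pour(B -> C) -> (A=3 B=0 C=4)
  3. pour(A -> B) -> (A=0 B=3 C=4)
  4. pour(C -> A) -> (A=3 B=3 C=1)
  5. pour(A -> B) -> (A=2 B=4 C=1)
  6. pour(B -> C) -> (A=2 B=0 C=5)
  7. pour(A -> B) -> (A=0 B=2 C=5)
  8. fill(A) -> (A=3 B=2 C=5)
Reached target in 8 moves.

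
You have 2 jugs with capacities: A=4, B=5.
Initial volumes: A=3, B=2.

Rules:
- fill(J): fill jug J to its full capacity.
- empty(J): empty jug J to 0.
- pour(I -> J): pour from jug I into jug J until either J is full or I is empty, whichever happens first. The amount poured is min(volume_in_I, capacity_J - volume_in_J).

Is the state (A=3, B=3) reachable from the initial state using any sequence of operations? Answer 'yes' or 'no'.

Answer: no

Derivation:
BFS explored all 19 reachable states.
Reachable set includes: (0,0), (0,1), (0,2), (0,3), (0,4), (0,5), (1,0), (1,5), (2,0), (2,5), (3,0), (3,2) ...
Target (A=3, B=3) not in reachable set → no.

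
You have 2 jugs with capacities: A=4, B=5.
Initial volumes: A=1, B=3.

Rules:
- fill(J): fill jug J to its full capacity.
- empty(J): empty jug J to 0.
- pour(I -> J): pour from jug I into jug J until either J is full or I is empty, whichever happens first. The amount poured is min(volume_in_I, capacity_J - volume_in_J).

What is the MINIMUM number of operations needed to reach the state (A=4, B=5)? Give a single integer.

Answer: 2

Derivation:
BFS from (A=1, B=3). One shortest path:
  1. fill(A) -> (A=4 B=3)
  2. fill(B) -> (A=4 B=5)
Reached target in 2 moves.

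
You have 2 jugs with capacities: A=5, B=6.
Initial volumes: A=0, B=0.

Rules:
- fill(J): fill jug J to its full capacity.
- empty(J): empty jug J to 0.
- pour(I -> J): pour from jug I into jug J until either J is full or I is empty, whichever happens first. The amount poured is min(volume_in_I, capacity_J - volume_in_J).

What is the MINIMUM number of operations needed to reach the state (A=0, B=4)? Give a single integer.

Answer: 6

Derivation:
BFS from (A=0, B=0). One shortest path:
  1. fill(A) -> (A=5 B=0)
  2. pour(A -> B) -> (A=0 B=5)
  3. fill(A) -> (A=5 B=5)
  4. pour(A -> B) -> (A=4 B=6)
  5. empty(B) -> (A=4 B=0)
  6. pour(A -> B) -> (A=0 B=4)
Reached target in 6 moves.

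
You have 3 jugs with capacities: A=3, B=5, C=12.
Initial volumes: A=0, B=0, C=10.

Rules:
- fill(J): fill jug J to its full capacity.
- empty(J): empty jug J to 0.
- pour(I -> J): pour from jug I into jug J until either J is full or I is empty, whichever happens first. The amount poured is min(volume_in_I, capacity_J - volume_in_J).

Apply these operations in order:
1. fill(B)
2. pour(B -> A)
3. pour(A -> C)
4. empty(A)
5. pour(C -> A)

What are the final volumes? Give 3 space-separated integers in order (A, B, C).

Step 1: fill(B) -> (A=0 B=5 C=10)
Step 2: pour(B -> A) -> (A=3 B=2 C=10)
Step 3: pour(A -> C) -> (A=1 B=2 C=12)
Step 4: empty(A) -> (A=0 B=2 C=12)
Step 5: pour(C -> A) -> (A=3 B=2 C=9)

Answer: 3 2 9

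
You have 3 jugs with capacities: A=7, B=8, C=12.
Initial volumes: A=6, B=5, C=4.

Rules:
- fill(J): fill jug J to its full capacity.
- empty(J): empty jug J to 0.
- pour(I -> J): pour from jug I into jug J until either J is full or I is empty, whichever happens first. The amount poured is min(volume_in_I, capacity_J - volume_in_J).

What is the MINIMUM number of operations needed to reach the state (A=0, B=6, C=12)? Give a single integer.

Answer: 3

Derivation:
BFS from (A=6, B=5, C=4). One shortest path:
  1. fill(B) -> (A=6 B=8 C=4)
  2. pour(A -> C) -> (A=0 B=8 C=10)
  3. pour(B -> C) -> (A=0 B=6 C=12)
Reached target in 3 moves.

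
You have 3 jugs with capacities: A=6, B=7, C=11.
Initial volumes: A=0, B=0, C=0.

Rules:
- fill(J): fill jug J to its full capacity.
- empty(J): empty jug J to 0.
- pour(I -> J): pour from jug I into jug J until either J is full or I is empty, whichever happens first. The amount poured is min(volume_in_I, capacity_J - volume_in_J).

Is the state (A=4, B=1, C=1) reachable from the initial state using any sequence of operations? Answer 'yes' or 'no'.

BFS explored all 372 reachable states.
Reachable set includes: (0,0,0), (0,0,1), (0,0,2), (0,0,3), (0,0,4), (0,0,5), (0,0,6), (0,0,7), (0,0,8), (0,0,9), (0,0,10), (0,0,11) ...
Target (A=4, B=1, C=1) not in reachable set → no.

Answer: no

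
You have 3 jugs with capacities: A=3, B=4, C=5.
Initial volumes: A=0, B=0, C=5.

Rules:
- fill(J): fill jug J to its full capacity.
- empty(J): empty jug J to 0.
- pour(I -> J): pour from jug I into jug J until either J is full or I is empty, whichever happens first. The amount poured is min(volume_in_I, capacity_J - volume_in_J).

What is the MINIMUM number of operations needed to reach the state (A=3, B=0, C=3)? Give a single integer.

Answer: 4

Derivation:
BFS from (A=0, B=0, C=5). One shortest path:
  1. fill(A) -> (A=3 B=0 C=5)
  2. empty(C) -> (A=3 B=0 C=0)
  3. pour(A -> C) -> (A=0 B=0 C=3)
  4. fill(A) -> (A=3 B=0 C=3)
Reached target in 4 moves.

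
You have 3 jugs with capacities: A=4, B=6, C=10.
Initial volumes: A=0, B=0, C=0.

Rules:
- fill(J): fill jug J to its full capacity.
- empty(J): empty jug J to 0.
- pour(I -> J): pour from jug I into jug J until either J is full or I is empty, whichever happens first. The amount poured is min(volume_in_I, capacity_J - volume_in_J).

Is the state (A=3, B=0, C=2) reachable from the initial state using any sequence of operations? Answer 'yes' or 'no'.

BFS explored all 64 reachable states.
Reachable set includes: (0,0,0), (0,0,2), (0,0,4), (0,0,6), (0,0,8), (0,0,10), (0,2,0), (0,2,2), (0,2,4), (0,2,6), (0,2,8), (0,2,10) ...
Target (A=3, B=0, C=2) not in reachable set → no.

Answer: no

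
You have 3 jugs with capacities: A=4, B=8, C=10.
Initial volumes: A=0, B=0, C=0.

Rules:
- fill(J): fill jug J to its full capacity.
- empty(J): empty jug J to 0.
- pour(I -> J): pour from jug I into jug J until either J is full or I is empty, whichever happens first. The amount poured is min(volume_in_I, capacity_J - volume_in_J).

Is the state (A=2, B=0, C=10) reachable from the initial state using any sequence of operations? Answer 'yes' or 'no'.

Answer: yes

Derivation:
BFS from (A=0, B=0, C=0):
  1. fill(A) -> (A=4 B=0 C=0)
  2. fill(B) -> (A=4 B=8 C=0)
  3. pour(B -> C) -> (A=4 B=0 C=8)
  4. pour(A -> C) -> (A=2 B=0 C=10)
Target reached → yes.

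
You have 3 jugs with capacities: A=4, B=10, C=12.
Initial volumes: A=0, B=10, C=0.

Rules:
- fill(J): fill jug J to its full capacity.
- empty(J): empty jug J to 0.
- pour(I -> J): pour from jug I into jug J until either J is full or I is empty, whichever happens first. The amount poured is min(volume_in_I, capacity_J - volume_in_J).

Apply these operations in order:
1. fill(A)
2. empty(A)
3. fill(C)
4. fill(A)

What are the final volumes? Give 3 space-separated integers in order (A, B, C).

Answer: 4 10 12

Derivation:
Step 1: fill(A) -> (A=4 B=10 C=0)
Step 2: empty(A) -> (A=0 B=10 C=0)
Step 3: fill(C) -> (A=0 B=10 C=12)
Step 4: fill(A) -> (A=4 B=10 C=12)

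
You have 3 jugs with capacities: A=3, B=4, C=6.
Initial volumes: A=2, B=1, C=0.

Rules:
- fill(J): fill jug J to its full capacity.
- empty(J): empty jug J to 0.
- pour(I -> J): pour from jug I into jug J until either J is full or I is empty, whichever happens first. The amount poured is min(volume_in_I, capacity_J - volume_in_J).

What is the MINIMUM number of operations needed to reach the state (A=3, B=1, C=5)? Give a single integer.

BFS from (A=2, B=1, C=0). One shortest path:
  1. fill(C) -> (A=2 B=1 C=6)
  2. pour(C -> A) -> (A=3 B=1 C=5)
Reached target in 2 moves.

Answer: 2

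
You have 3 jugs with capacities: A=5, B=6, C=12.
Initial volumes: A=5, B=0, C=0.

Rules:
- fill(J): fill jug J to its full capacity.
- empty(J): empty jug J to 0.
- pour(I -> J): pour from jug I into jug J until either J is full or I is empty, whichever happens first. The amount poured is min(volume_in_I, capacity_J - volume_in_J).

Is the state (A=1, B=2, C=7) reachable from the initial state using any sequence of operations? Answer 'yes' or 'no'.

BFS explored all 326 reachable states.
Reachable set includes: (0,0,0), (0,0,1), (0,0,2), (0,0,3), (0,0,4), (0,0,5), (0,0,6), (0,0,7), (0,0,8), (0,0,9), (0,0,10), (0,0,11) ...
Target (A=1, B=2, C=7) not in reachable set → no.

Answer: no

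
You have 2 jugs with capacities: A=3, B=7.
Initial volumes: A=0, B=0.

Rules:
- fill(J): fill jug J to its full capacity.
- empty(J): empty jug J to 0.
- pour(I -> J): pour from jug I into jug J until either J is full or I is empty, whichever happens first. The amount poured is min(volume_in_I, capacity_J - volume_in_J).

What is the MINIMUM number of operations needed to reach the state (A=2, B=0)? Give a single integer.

Answer: 7

Derivation:
BFS from (A=0, B=0). One shortest path:
  1. fill(A) -> (A=3 B=0)
  2. pour(A -> B) -> (A=0 B=3)
  3. fill(A) -> (A=3 B=3)
  4. pour(A -> B) -> (A=0 B=6)
  5. fill(A) -> (A=3 B=6)
  6. pour(A -> B) -> (A=2 B=7)
  7. empty(B) -> (A=2 B=0)
Reached target in 7 moves.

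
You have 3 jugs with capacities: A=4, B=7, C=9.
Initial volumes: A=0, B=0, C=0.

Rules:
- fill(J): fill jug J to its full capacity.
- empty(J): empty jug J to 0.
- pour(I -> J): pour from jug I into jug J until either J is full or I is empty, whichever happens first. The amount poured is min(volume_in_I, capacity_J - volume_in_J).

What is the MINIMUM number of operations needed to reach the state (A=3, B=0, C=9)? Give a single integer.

BFS from (A=0, B=0, C=0). One shortest path:
  1. fill(B) -> (A=0 B=7 C=0)
  2. fill(C) -> (A=0 B=7 C=9)
  3. pour(B -> A) -> (A=4 B=3 C=9)
  4. empty(A) -> (A=0 B=3 C=9)
  5. pour(B -> A) -> (A=3 B=0 C=9)
Reached target in 5 moves.

Answer: 5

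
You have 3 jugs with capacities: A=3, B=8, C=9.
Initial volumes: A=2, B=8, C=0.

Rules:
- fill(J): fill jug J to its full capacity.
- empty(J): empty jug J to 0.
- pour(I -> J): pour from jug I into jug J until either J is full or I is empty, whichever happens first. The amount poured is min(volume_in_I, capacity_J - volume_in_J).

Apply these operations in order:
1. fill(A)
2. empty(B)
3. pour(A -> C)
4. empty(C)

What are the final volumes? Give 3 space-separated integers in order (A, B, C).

Step 1: fill(A) -> (A=3 B=8 C=0)
Step 2: empty(B) -> (A=3 B=0 C=0)
Step 3: pour(A -> C) -> (A=0 B=0 C=3)
Step 4: empty(C) -> (A=0 B=0 C=0)

Answer: 0 0 0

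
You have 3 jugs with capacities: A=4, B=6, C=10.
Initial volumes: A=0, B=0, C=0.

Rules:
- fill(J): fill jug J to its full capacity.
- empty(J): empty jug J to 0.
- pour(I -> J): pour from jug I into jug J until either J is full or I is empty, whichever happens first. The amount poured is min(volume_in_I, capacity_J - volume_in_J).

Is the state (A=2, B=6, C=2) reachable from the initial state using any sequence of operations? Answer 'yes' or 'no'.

BFS from (A=0, B=0, C=0):
  1. fill(C) -> (A=0 B=0 C=10)
  2. pour(C -> A) -> (A=4 B=0 C=6)
  3. pour(A -> B) -> (A=0 B=4 C=6)
  4. pour(C -> A) -> (A=4 B=4 C=2)
  5. pour(A -> B) -> (A=2 B=6 C=2)
Target reached → yes.

Answer: yes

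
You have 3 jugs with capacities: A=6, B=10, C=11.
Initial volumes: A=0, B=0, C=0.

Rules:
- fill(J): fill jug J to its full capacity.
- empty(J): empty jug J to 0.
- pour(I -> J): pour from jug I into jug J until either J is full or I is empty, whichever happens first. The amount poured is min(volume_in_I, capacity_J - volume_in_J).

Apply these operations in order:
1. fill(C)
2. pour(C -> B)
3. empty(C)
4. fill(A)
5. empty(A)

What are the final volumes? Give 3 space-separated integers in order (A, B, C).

Answer: 0 10 0

Derivation:
Step 1: fill(C) -> (A=0 B=0 C=11)
Step 2: pour(C -> B) -> (A=0 B=10 C=1)
Step 3: empty(C) -> (A=0 B=10 C=0)
Step 4: fill(A) -> (A=6 B=10 C=0)
Step 5: empty(A) -> (A=0 B=10 C=0)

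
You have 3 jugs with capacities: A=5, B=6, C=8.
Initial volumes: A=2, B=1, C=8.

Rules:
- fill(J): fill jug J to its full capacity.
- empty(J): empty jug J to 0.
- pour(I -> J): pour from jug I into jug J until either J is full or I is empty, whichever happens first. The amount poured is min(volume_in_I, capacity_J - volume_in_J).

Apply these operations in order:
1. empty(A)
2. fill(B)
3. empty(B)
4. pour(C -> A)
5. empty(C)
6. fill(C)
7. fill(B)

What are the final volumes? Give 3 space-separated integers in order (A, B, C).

Step 1: empty(A) -> (A=0 B=1 C=8)
Step 2: fill(B) -> (A=0 B=6 C=8)
Step 3: empty(B) -> (A=0 B=0 C=8)
Step 4: pour(C -> A) -> (A=5 B=0 C=3)
Step 5: empty(C) -> (A=5 B=0 C=0)
Step 6: fill(C) -> (A=5 B=0 C=8)
Step 7: fill(B) -> (A=5 B=6 C=8)

Answer: 5 6 8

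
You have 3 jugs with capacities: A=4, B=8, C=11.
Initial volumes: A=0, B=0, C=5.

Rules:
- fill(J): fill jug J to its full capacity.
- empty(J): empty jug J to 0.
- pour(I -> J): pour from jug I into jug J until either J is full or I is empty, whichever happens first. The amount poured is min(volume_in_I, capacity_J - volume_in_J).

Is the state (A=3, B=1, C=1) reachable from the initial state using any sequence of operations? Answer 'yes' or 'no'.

BFS explored all 330 reachable states.
Reachable set includes: (0,0,0), (0,0,1), (0,0,2), (0,0,3), (0,0,4), (0,0,5), (0,0,6), (0,0,7), (0,0,8), (0,0,9), (0,0,10), (0,0,11) ...
Target (A=3, B=1, C=1) not in reachable set → no.

Answer: no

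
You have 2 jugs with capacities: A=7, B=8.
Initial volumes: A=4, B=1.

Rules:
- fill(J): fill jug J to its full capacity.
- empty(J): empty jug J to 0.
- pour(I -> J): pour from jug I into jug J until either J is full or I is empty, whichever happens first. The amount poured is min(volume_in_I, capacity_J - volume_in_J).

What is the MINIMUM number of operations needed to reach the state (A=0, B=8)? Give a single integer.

BFS from (A=4, B=1). One shortest path:
  1. fill(A) -> (A=7 B=1)
  2. pour(A -> B) -> (A=0 B=8)
Reached target in 2 moves.

Answer: 2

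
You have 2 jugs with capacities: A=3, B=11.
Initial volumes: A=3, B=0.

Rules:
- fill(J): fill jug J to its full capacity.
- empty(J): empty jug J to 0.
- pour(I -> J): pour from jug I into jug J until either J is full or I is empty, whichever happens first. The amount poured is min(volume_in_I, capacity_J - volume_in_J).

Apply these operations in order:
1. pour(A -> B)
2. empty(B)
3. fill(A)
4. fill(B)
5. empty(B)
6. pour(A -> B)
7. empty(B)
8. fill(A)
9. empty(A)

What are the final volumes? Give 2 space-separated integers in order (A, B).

Step 1: pour(A -> B) -> (A=0 B=3)
Step 2: empty(B) -> (A=0 B=0)
Step 3: fill(A) -> (A=3 B=0)
Step 4: fill(B) -> (A=3 B=11)
Step 5: empty(B) -> (A=3 B=0)
Step 6: pour(A -> B) -> (A=0 B=3)
Step 7: empty(B) -> (A=0 B=0)
Step 8: fill(A) -> (A=3 B=0)
Step 9: empty(A) -> (A=0 B=0)

Answer: 0 0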